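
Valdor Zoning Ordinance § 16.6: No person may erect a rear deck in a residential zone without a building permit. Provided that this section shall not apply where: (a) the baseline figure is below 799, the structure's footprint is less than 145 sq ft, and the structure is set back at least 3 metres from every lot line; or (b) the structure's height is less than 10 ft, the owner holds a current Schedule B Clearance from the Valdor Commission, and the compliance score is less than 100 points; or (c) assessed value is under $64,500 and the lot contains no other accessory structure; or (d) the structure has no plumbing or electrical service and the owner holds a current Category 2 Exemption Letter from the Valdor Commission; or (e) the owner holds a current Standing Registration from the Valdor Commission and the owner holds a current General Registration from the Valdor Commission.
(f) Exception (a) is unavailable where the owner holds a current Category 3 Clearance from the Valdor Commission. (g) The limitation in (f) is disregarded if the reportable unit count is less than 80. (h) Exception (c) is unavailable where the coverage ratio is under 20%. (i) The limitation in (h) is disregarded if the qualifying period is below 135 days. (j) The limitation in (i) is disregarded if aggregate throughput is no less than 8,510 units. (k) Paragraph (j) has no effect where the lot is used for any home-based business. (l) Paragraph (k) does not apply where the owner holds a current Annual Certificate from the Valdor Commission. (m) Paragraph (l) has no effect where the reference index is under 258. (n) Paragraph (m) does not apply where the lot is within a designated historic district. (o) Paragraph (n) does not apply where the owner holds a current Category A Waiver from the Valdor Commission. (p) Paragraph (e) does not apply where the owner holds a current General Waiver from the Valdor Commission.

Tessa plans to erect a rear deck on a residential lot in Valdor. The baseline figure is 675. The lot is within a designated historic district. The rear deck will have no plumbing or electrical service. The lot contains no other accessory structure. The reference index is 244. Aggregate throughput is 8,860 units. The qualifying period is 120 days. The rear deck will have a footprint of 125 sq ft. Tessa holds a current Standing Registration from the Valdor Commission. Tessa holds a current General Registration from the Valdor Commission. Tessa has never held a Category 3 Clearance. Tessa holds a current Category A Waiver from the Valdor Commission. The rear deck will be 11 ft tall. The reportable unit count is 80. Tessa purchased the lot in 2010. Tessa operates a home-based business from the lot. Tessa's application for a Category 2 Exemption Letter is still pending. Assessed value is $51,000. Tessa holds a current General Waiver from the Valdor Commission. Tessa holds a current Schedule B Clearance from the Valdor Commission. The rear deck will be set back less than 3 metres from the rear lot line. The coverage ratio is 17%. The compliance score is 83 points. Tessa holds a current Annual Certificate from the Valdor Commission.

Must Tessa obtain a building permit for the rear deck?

Exception (a) requires that the structure is set back at least 3 metres from every lot line; but the rear setback is under 3 m, so (a) is unavailable.
Exception (b) requires that the structure's height is less than 10 ft; but the structure's height is 11 ft, not less than 10 ft, so (b) is unavailable.
All of (c)'s requirements are met (assessed value is $51,000, under the $64,500 limit; the lot has no other accessory structure). Considering the limiting provisions: (h) would limit (c) — the coverage ratio is 17%, under the 20% limit — but (i) sets (h) aside: (i) applies — the qualifying period is 120 days, below the 135 days limit. (j) operates (aggregate throughput is 8,860 units, meeting the 8,510 units threshold), but is displaced by (k): (k) operates against (j): a home-based business operates on the lot. (l) is engaged (a current Annual Certificate is held), but is overridden by (m): (m) operates against (l): the reference index is 244, under the 258 limit. (n) is triggered (the lot is in a historic district), but is itself disapplied by (o): (o) operates — a current Category A Waiver is held. (c) remains available.
Exception (d) does not apply: the Category 2 Exemption Letter is not current.
Exception (e): a current Standing Registration is held; a current General Registration is held — every condition holds. However, paragraph (p) must be considered: (p) is triggered — a current General Waiver is held. (e) is therefore removed.

No — exception (c) applies; Tessa does not need a building permit.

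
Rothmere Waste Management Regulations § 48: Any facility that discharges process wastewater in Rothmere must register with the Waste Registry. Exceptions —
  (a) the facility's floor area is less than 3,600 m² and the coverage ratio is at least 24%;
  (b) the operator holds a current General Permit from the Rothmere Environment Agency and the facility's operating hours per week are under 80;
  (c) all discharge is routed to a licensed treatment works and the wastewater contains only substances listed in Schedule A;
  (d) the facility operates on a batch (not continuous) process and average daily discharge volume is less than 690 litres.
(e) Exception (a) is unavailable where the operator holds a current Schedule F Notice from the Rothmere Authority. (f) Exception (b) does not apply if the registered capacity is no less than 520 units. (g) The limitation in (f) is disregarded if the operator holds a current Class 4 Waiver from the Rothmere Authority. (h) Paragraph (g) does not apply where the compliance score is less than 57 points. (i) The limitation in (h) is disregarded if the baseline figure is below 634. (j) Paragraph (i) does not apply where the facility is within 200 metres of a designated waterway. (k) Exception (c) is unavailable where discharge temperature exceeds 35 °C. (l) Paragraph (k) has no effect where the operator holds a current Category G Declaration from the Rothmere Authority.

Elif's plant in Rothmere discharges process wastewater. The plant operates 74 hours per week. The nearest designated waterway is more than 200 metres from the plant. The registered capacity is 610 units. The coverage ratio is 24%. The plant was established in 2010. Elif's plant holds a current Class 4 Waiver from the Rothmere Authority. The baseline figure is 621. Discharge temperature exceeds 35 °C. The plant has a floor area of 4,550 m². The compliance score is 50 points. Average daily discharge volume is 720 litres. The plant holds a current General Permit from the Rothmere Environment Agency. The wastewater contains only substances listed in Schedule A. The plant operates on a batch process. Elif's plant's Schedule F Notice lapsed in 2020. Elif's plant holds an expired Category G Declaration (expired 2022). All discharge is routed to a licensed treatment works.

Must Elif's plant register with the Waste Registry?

Exception (a) fails — the facility's floor area is 4,550 m², not less than 3,600 m².
All of (b)'s requirements are met (a current General Permit is held; the facility's operating hours per week are 74, under the 80 limit). Applying paragraphs (f)–(j): (f) would limit (b) — the registered capacity is 610 units, meeting the 520 units threshold — but (g) sets (f) aside: (g) operates against (f): a current Class 4 Waiver is held. (h) would limit (g) — the compliance score is 50 points, less than the 57 points limit — but (i) sets (h) aside: (i) operates against (h): the baseline figure is 621, below the 634 limit. (j), which would lift (i), is inapplicable — the plant is more than 200 m from any designated waterway. Exception (b) stands.
Exception (c): discharge is routed to a licensed treatment works; the wastewater is Schedule-A-only — every condition holds. But: (k) operates against (c): discharge temperature exceeds 35 °C. (l) does not operate here (there is no Category G Declaration in force), so (k) stands. (c) is therefore removed.
Exception (d) fails — average daily discharge volume is 720 litres, not less than 690 litres.

No — exception (b) applies; Elif's plant is not required to register with the Waste Registry.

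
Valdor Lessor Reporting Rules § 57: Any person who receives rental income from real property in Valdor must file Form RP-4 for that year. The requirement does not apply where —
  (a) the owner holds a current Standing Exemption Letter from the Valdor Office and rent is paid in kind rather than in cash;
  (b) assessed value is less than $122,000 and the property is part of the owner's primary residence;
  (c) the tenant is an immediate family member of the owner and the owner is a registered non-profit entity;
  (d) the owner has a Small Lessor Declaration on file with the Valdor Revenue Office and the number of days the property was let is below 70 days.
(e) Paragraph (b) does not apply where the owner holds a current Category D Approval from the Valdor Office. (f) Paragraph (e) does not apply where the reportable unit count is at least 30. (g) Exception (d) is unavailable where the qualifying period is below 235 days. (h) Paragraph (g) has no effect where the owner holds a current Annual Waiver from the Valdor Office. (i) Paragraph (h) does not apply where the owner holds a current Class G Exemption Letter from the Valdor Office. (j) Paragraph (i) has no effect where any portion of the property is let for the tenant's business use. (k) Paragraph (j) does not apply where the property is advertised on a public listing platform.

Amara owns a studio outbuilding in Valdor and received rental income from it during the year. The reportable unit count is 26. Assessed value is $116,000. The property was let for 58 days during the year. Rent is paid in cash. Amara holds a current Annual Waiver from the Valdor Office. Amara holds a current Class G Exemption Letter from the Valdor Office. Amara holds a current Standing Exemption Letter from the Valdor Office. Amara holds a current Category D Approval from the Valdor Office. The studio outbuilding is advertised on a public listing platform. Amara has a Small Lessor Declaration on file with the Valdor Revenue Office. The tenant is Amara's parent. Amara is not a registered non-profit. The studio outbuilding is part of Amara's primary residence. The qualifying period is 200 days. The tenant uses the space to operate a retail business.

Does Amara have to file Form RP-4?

Exception (a) requires that rent is paid in kind rather than in cash; but rent is paid in cash, so (a) is unavailable.
Exception (b): assessed value is $116,000, less than the $122,000 limit; the studio outbuilding is part of the primary residence — every condition holds. But applying paragraphs (e)–(f): (e) operates — a current Category D Approval is held. (f), which would lift (e), is not engaged — the reportable unit count is 26, short of 30. (b) is therefore removed.
Exception (c) requires that the owner is a registered non-profit entity; but Amara is not a registered non-profit, so (c) is unavailable.
Exception (d)'s conditions are all satisfied: a Small Lessor Declaration is on file; the number of days the property was let is 58 days, below the 70 days limit. But: (g) applies — the qualifying period is 200 days, below the 235 days limit. (h) applies (a current Annual Waiver is held), but yields to (i): (i) operates against (h): a current Class G Exemption Letter is held. (j) operates (the space is let for business use), but is set aside by (k): (k) operates against (j): the property is publicly advertised. Exception (d) does not apply.
No exception applies. The general rule governs.

Yes — Amara must file Form RP-4.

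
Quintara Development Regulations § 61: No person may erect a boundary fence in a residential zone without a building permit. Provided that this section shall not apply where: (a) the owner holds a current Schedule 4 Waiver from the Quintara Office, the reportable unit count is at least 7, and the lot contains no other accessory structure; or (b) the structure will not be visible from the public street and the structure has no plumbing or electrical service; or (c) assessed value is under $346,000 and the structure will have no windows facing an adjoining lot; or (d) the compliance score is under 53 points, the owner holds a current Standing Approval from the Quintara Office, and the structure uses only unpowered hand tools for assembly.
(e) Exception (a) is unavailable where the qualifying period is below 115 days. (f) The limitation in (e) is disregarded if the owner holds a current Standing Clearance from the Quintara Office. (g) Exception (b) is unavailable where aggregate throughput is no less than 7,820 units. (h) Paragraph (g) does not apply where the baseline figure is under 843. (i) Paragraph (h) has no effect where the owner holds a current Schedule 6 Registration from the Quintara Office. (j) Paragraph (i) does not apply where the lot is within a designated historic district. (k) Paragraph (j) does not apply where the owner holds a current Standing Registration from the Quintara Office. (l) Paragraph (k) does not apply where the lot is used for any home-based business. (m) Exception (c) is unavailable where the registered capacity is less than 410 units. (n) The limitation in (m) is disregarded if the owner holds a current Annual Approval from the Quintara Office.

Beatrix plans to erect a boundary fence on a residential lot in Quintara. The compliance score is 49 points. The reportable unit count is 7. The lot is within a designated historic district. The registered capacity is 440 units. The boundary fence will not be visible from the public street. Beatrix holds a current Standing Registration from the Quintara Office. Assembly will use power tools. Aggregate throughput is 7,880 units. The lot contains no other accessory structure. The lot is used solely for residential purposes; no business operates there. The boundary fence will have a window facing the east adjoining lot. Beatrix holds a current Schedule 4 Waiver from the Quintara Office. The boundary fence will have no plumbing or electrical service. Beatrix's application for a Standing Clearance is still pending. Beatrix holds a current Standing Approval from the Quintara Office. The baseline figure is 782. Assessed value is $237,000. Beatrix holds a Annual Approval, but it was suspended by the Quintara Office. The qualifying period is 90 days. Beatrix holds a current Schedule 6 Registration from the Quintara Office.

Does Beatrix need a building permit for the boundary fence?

Yes — Beatrix must obtain a building permit.

Exception (a): a current Schedule 4 Waiver is held; the reportable unit count is 7, meeting the 7 threshold; the lot has no other accessory structure — every condition holds. But: (e) operates against (a): the qualifying period is 90 days, below the 115 days limit. (f) is inapplicable (no current Standing Clearance is held), so (e) stands. So (a) is unavailable.
Exception (b): the structure will not be visible from the street; there is no plumbing or electrical service — every condition holds. But applying paragraphs (g)–(l): (g) operates — aggregate throughput is 7,880 units, meeting the 7,820 units threshold. (h) operates (the baseline figure is 782, under the 843 limit), but yields to (i): (i) operates — a current Schedule 6 Registration is held. (j) would limit (i) — the lot is in a historic district — but (k) sets (j) aside: (k) operates against (j): a current Standing Registration is held. (l), which would lift (k), is inapplicable — the lot is solely residential. Exception (b) does not apply.
Exception (c) requires that the structure will have no windows facing an adjoining lot; but a window faces an adjoining lot, so (c) is unavailable.
Exception (d) requires that the structure uses only unpowered hand tools for assembly; but assembly uses power tools, so (d) is unavailable.
No exception displaces § 61.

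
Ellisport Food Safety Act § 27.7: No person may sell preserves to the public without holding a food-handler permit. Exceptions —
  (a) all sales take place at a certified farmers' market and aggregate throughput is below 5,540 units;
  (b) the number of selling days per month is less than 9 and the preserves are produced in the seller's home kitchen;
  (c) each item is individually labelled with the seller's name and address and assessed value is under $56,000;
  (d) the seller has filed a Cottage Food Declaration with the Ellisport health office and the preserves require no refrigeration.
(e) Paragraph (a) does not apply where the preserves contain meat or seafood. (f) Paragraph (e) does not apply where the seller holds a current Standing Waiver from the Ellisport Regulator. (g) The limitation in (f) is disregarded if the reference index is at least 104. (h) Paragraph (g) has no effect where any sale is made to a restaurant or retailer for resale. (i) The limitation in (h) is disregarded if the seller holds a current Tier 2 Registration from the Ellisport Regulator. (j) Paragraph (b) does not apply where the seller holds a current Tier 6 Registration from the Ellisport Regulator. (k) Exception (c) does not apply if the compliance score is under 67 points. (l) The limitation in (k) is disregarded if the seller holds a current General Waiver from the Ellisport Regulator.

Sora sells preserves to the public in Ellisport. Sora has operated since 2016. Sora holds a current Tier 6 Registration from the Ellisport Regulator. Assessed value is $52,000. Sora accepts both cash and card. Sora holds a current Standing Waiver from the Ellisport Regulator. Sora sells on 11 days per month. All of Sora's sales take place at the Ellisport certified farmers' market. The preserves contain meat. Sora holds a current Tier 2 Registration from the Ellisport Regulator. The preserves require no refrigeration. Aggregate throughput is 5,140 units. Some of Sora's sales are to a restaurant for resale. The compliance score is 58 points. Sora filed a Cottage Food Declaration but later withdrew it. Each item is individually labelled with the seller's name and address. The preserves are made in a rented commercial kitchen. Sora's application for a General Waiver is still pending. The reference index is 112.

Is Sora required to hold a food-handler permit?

Yes — Sora must hold a food-handler permit.

All of (a)'s requirements are met (all sales are at a certified farmers' market; aggregate throughput is 5,140 units, below the 5,540 units limit). However, paragraphs (e)–(i) must be considered: (e) operates against (a): the preserves contain meat. (f) operates (a current Standing Waiver is held), but is set aside by (g): (g) is triggered — the reference index is 112, meeting the 104 threshold. (h) would limit (g) — some sales are to a restaurant for resale — but (i) sets (h) aside: (i) operates against (h): a current Tier 2 Registration is held. So (a) is unavailable.
Exception (b) does not apply: the number of selling days per month is 11, not less than 9.
All of (c)'s requirements are met (items are individually labelled; assessed value is $52,000, under the $56,000 limit). However, paragraphs (k)–(l) must be considered: (k) is triggered — the compliance score is 58 points, under the 67 points limit. (l), which would lift (k), is inapplicable — the General Waiver is not current. Exception (c) does not apply.
Exception (d) does not apply: the Cottage Food Declaration was withdrawn.
No exception displaces § 27.7.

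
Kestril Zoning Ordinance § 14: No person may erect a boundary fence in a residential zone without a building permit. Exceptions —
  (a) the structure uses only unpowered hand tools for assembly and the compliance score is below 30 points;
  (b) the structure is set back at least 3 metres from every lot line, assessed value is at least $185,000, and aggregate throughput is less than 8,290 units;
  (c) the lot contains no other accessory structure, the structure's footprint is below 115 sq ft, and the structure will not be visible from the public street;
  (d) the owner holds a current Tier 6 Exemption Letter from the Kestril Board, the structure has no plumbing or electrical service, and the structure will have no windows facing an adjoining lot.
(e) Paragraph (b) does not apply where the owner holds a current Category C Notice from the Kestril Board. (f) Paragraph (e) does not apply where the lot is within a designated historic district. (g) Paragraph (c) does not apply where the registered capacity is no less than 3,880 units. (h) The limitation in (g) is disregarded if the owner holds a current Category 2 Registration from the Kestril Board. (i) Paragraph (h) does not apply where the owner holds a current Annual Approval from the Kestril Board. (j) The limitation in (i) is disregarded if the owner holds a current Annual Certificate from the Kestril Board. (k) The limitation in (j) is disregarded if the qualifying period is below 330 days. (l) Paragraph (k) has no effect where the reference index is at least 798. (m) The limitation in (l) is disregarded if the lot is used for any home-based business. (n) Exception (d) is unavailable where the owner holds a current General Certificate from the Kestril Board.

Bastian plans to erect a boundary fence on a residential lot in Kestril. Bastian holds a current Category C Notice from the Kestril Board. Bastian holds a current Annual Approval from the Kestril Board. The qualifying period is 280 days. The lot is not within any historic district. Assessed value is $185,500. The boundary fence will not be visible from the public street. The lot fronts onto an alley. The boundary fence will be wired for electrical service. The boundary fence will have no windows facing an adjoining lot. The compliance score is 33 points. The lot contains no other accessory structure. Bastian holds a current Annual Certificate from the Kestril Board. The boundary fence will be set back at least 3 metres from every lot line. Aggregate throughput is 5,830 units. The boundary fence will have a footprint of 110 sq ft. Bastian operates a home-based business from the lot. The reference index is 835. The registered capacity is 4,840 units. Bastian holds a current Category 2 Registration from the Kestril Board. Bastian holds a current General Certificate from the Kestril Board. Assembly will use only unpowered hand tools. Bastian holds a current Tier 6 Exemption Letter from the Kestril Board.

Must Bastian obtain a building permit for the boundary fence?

Yes — Bastian must obtain a building permit.

Exception (a) fails — the compliance score is 33 points, not below 30 points.
All of (b)'s requirements are met (the setback is at least 3 m on every side; assessed value is $185,500, meeting the $185,000 threshold; aggregate throughput is 5,830 units, less than the 8,290 units limit). But applying paragraphs (e)–(f): (e) operates against (b): a current Category C Notice is held. (f) is not engaged (the lot is not in a historic district), so (e) stands. (b) is therefore removed.
Exception (c) is satisfied on its face — the lot has no other accessory structure; the structure's footprint is 110 sq ft, below the 115 sq ft limit; the structure will not be visible from the street. However, paragraphs (g)–(m) must be considered: (g) operates against (c): the registered capacity is 4,840 units, meeting the 3,880 units threshold. (h) would limit (g) — a current Category 2 Registration is held — but (i) sets (h) aside: (i) operates against (h): a current Annual Approval is held. (j) is triggered (a current Annual Certificate is held), but yields to (k): (k) operates against (j): the qualifying period is 280 days, below the 330 days limit. (l) applies (the reference index is 835, meeting the 798 threshold), but is itself disapplied by (m): (m) operates against (l): a home-based business operates on the lot. So (c) is unavailable.
Exception (d) does not apply: electrical service is planned.
No exception applies. The general rule governs.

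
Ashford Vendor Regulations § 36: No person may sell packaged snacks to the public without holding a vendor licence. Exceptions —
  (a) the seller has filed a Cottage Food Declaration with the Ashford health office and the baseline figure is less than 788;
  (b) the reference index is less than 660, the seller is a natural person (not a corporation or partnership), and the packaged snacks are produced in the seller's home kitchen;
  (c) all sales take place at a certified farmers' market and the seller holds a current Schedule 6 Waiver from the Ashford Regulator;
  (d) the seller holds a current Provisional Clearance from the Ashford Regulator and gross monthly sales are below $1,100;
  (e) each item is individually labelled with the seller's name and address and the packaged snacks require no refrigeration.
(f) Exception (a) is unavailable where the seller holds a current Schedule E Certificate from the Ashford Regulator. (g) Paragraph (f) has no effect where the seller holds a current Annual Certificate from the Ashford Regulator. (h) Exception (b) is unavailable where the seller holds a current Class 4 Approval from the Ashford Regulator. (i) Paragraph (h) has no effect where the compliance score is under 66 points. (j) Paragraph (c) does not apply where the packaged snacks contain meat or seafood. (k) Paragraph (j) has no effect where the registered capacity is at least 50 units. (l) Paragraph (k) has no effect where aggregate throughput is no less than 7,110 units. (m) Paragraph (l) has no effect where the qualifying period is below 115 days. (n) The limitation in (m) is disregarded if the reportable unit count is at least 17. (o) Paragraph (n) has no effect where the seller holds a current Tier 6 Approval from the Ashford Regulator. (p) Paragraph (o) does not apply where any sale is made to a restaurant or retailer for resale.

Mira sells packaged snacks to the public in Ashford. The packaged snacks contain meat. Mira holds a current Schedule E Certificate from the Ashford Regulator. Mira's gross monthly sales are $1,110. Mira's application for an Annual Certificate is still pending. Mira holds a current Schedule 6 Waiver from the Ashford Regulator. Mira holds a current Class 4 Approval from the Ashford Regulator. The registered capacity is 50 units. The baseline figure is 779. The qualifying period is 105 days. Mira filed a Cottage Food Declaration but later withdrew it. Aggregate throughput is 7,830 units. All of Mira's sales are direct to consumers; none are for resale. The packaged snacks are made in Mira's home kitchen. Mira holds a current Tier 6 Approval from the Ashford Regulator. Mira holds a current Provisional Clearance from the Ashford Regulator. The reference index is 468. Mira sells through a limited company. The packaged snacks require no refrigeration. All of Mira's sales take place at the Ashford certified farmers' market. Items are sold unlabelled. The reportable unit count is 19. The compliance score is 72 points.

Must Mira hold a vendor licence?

Exception (a) fails — the Cottage Food Declaration was withdrawn.
Exception (b) does not apply: the seller operates through a limited company.
All of (c)'s requirements are met (all sales are at a certified farmers' market; a current Schedule 6 Waiver is held). Considering the limiting provisions: (j) would limit (c) — the packaged snacks contain meat — but (k) sets (j) aside: (k) applies — the registered capacity is 50 units, meeting the 50 units threshold. (l) would limit (k) — aggregate throughput is 7,830 units, meeting the 7,110 units threshold — but (m) sets (l) aside: (m) is triggered — the qualifying period is 105 days, below the 115 days limit. (n) is engaged (the reportable unit count is 19, meeting the 17 threshold), but is set aside by (o): (o) operates against (n): a current Tier 6 Approval is held. (p), which would lift (o), is not engaged — no sales are for resale. (c) remains available.
Exception (d) fails — gross monthly sales are $1,110, not below $1,100.
Exception (e) requires that each item is individually labelled with the seller's name and address; but items are sold unlabelled, so (e) is unavailable.

No — exception (c) applies; Mira is not required to hold a vendor licence.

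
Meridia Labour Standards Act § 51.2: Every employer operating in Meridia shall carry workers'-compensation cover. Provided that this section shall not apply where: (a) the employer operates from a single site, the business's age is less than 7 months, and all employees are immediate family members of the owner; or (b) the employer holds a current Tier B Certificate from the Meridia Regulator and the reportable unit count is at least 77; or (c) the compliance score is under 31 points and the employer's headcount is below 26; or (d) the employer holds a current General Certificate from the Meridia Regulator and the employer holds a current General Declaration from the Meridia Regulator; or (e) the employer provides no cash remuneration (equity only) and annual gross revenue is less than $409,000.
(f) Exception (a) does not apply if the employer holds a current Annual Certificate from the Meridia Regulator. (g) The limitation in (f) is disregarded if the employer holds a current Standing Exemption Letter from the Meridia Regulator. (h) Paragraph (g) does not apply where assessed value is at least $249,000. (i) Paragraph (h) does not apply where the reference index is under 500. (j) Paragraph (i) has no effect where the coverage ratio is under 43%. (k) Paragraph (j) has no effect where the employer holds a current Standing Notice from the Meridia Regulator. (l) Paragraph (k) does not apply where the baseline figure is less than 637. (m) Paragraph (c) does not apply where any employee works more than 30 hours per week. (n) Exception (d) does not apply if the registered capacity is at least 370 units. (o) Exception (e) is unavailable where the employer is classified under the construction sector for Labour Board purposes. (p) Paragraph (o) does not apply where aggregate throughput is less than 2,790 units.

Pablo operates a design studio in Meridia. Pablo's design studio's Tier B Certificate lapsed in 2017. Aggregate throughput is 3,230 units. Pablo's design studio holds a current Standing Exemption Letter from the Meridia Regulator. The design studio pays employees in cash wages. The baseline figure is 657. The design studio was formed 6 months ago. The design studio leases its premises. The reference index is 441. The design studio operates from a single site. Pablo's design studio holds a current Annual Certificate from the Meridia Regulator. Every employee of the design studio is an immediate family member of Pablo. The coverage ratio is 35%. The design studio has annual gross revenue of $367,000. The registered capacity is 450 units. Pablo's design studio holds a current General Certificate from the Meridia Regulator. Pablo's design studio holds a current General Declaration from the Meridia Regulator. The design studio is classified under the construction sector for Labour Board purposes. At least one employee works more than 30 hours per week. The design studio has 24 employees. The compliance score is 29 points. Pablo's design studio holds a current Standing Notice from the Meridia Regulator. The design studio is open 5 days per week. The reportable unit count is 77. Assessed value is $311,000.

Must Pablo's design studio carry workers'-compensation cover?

No — exception (a) applies; Pablo's design studio is not required to carry workers'-compensation cover.

All of (a)'s requirements are met (the employer operates from a single site; the business's age is 6 months, less than the 7 months limit; every employee is an immediate family member). Under paragraphs (f)–(l): (f) would limit (a) — a current Annual Certificate is held — but (g) sets (f) aside: (g) operates against (f): a current Standing Exemption Letter is held. (h) would limit (g) — assessed value is $311,000, meeting the $249,000 threshold — but (i) sets (h) aside: (i) is engaged — the reference index is 441, under the 500 limit. (j) would limit (i) — the coverage ratio is 35%, under the 43% limit — but (k) sets (j) aside: (k) operates — a current Standing Notice is held. (l) is not engaged (the baseline figure is 657, not less than 637), so (k) stands. Exception (a) stands.
Exception (b) does not apply: no current Tier B Certificate is held.
Exception (c): the compliance score is 29 points, under the 31 points limit; the employer's headcount is 24, below the 26 limit — every condition holds. But: (m) is engaged — at least one employee exceeds 30 hours/week. Exception (c) does not apply.
Exception (d) is satisfied on its face — a current General Certificate is held; a current General Declaration is held. However, paragraph (n) must be considered: (n) applies — the registered capacity is 450 units, meeting the 370 units threshold. (d) is therefore removed.
Exception (e) requires that the employer provides no cash remuneration (equity only); but employees are paid cash wages, so (e) is unavailable.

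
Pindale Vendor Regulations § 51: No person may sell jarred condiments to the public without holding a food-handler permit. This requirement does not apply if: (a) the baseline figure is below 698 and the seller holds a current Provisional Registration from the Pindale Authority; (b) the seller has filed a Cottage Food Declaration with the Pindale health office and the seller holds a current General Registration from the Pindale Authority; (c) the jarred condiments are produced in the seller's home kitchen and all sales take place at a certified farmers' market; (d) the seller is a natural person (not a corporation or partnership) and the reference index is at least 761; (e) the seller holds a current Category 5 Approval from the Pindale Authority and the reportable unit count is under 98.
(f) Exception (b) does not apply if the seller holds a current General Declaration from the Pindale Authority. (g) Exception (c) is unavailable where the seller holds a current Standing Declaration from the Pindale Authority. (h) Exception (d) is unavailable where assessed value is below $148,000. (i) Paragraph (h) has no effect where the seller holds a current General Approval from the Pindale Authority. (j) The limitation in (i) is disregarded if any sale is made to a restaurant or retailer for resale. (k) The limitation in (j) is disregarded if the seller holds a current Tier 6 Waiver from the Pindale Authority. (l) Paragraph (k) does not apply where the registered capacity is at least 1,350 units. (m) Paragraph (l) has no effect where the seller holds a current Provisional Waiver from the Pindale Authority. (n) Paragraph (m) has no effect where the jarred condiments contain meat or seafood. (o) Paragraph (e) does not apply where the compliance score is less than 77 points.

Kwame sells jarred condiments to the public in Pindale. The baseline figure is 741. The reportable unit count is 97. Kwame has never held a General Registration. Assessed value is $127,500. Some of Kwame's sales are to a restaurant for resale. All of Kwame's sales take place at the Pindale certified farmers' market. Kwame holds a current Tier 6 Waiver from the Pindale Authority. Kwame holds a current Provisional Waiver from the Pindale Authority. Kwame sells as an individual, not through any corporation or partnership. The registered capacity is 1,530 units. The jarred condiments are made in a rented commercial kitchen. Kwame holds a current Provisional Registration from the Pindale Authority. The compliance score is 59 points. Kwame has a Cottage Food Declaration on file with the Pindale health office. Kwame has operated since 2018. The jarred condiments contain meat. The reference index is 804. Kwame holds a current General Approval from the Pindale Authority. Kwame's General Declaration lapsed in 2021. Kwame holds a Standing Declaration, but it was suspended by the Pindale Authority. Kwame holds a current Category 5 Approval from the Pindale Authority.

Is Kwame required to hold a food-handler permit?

Yes — Kwame must hold a food-handler permit.

Exception (a) does not apply: the baseline figure is 741, not below 698.
Exception (b) requires that the seller holds a current General Registration from the Pindale Authority; but the General Registration is not current, so (b) is unavailable.
Exception (c) requires that the jarred condiments are produced in the seller's home kitchen; but the jarred condiments are made in a commercial kitchen, not a home kitchen, so (c) is unavailable.
Exception (d)'s conditions are all satisfied: the seller is a natural person; the reference index is 804, meeting the 761 threshold. Turning to paragraphs (h)–(n): (h) operates — assessed value is $127,500, below the $148,000 limit. (i) applies (a current General Approval is held), but is overridden by (j): (j) operates against (i): some sales are to a restaurant for resale. (k) would limit (j) — a current Tier 6 Waiver is held — but (l) sets (k) aside: (l) operates against (k): the registered capacity is 1,530 units, meeting the 1,350 units threshold. (m) is engaged (a current Provisional Waiver is held), but is displaced by (n): (n) applies — the jarred condiments contain meat. (d) is therefore removed.
All of (e)'s requirements are met (a current Category 5 Approval is held; the reportable unit count is 97, under the 98 limit). But: (o) operates against (e): the compliance score is 59 points, less than the 77 points limit. So (e) is unavailable.
No exception displaces § 51.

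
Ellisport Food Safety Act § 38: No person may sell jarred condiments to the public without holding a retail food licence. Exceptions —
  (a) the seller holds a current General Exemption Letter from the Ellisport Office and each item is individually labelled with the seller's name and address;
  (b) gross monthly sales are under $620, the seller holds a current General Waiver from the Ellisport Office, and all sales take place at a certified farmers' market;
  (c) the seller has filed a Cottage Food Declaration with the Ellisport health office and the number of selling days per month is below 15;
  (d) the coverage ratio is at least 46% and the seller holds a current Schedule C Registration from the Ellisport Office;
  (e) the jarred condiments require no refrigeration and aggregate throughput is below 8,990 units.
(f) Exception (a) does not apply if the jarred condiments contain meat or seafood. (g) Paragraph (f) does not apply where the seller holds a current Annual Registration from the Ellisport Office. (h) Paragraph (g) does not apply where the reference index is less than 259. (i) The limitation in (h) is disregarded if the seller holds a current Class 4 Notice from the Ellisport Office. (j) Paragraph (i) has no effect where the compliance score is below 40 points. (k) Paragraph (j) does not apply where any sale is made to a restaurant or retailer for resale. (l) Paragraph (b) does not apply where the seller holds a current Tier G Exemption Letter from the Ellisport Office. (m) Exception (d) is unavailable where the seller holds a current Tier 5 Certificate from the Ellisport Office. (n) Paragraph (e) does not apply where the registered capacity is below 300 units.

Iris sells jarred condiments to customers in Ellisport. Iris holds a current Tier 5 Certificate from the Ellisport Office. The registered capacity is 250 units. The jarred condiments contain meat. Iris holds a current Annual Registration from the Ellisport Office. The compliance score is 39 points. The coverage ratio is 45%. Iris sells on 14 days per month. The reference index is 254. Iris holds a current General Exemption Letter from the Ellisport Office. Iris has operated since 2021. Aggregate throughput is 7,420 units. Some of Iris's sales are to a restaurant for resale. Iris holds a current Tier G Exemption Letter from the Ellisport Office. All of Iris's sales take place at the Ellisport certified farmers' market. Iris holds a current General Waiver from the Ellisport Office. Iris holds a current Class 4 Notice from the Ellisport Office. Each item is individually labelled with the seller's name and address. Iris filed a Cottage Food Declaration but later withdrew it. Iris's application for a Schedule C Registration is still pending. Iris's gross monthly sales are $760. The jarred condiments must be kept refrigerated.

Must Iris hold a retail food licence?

No — exception (a) applies; Iris is not required to hold a retail food licence.

Exception (a): a current General Exemption Letter is held; items are individually labelled — every condition holds. As to paragraphs (f)–(k): (f) would limit (a) — the jarred condiments contain meat — but (g) sets (f) aside: (g) operates against (f): a current Annual Registration is held. (h) would limit (g) — the reference index is 254, less than the 259 limit — but (i) sets (h) aside: (i) operates against (h): a current Class 4 Notice is held. (j) is engaged (the compliance score is 39 points, below the 40 points limit), but is overridden by (k): (k) operates against (j): some sales are to a restaurant for resale. So (a) applies.
Exception (b) requires that gross monthly sales are under $620; but gross monthly sales are $760, not under $620, so (b) is unavailable.
Exception (c) fails — the Cottage Food Declaration was withdrawn.
Exception (d) does not apply: the coverage ratio is 45%, short of 46%.
Exception (e) fails — the jarred condiments require refrigeration.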